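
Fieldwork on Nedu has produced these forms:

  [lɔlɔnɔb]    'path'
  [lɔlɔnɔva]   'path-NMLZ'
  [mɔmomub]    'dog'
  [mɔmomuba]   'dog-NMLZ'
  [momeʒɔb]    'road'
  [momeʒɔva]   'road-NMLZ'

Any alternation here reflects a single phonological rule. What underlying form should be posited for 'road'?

/momeʒɔv/

The root 'road' surfaces as [momeʒɔb] and [momeʒɔva], with a stem-final [b] ~ [v] alternation.
But 'dog' keeps [b] in both environments ([mɔmomub], [mɔmomuba]), so there is no rule changing /b/ to [v] before the NMLZ suffix.
So /v/ is underlying, and a rule of word-final hardening — voiced fricatives become stops word-finally — gives [b].
So 'road' = /momeʒɔv/.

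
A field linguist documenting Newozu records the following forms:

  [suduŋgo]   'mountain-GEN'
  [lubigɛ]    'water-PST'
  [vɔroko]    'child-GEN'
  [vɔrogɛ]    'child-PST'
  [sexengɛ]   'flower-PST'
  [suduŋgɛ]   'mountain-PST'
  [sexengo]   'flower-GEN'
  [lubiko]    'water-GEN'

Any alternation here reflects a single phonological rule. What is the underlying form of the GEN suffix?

The GEN suffix surfaces as [-go] and [-ko], depending on the final segment of the stem.
The PST suffix, which begins with [g], is invariant after every stem; so [g] is not altered by any rule here.
The GEN suffix is therefore /-ko/ underlyingly, with post-nasal voicing: voiceless stops become voiced after a nasal.

/-ko/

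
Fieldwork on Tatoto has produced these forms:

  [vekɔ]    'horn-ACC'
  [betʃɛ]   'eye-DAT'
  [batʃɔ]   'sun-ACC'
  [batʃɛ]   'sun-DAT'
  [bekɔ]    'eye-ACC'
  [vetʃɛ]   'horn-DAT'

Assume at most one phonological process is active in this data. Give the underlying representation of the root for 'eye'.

/bek/

The root 'eye' surfaces as [bekɔ] and [betʃɛ], with a stem-final [k] ~ [tʃ] alternation.
The stem 'sun' ([batʃɔ], [batʃɛ]) shows [tʃ] unchanged in both environments, so [tʃ] cannot be basic with [k] derived before the ACC suffix.
Therefore /k/ is basic and [tʃ] is derived by palatalization before a front vowel (/k/ becomes palato-alveolar [tʃ] before a front vowel).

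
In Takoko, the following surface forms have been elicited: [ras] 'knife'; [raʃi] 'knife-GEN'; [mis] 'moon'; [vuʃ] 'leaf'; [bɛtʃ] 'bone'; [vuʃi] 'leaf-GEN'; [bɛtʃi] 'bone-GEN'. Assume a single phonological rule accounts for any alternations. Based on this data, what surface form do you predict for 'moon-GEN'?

The stem for 'knife' ends in [s] in [ras] but [ʃ] in [raʃi].
Compare 'leaf', with invariant [ʃ] in [vuʃ] and [vuʃi]: an analysis with underlying /ʃ/ and a rule producing [s] in isolation would wrongly predict alternation here too.
So /s/ is underlying, and a rule of palatalization before a front vowel — /s/ becomes palato-alveolar [ʃ] before a front vowel — gives [ʃ].
From [mis] the stem 'moon' is /mis/; before a front vowel this yields [miʃi].

[miʃi]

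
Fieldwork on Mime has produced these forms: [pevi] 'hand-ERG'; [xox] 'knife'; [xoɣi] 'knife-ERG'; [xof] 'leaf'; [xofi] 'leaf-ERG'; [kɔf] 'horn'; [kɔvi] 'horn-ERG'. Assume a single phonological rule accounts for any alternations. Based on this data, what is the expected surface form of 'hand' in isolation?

In [kɔf] and [kɔvi] the final segment of 'horn' alternates: [f] ~ [v].
If /f/ were underlying and a rule turned it into [v] before the ERG suffix, 'leaf' would also alternate; but it has [f] in both [xof] and [xofi].
So /v/ is underlying, and a rule of word-final obstruent devoicing — voiced obstruents become voiceless word-finally — gives [f].
The one attested form of 'hand', [pevi], shows underlying /pev/. Applying the same rule word-finally gives [pef].

[pef]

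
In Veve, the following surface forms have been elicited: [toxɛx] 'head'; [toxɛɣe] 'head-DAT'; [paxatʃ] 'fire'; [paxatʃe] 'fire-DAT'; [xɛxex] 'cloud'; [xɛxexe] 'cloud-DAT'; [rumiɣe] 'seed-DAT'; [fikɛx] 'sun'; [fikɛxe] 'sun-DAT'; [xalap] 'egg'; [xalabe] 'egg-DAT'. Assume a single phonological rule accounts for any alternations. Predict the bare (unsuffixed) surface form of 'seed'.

'head' shows [x] ~ [ɣ] at the end of the stem ([toxɛx] vs [toxɛɣe]).
The stem 'cloud' ([xɛxex], [xɛxexe]) shows [x] unchanged in both environments, so [x] cannot be basic with [ɣ] derived before the DAT suffix.
So /ɣ/ is underlying, and a rule of word-final obstruent devoicing — voiced obstruents become voiceless word-finally — gives [x].
From [rumiɣe] the stem 'seed' is /rumiɣ/; word-finally this yields [rumix].

[rumix]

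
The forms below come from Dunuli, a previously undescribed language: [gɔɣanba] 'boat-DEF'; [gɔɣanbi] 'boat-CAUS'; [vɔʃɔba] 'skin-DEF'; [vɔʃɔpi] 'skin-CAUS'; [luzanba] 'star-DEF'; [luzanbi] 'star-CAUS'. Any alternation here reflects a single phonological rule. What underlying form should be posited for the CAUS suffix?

/-pi/

The CAUS suffix surfaces as [-bi] and [-pi], depending on the final segment of the stem.
The DEF suffix, which begins with [b], is invariant after every stem; so [b] is not altered by any rule here.
So the underlying form is /-pi/, and voiceless stops become voiced after a nasal.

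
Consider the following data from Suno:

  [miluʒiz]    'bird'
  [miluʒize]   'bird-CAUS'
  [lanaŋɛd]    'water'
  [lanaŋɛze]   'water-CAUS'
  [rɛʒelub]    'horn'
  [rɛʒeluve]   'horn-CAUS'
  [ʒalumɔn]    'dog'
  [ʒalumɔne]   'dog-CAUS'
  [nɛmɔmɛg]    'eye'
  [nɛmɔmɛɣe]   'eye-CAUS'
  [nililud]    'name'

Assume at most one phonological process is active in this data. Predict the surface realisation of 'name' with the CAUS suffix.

In [lanaŋɛd] and [lanaŋɛze] the final segment of 'water' alternates: [d] ~ [z].
If /z/ were underlying and a rule turned it into [d] in isolation, 'bird' would also alternate; but it has [z] in both [miluʒiz] and [miluʒize].
Therefore /d/ is basic and [z] is derived by intervocalic spirantization (voiced stops become fricatives between vowels).
From [nililud] the stem 'name' is /nililud/; between vowels this yields [nililuze].

[nililuze]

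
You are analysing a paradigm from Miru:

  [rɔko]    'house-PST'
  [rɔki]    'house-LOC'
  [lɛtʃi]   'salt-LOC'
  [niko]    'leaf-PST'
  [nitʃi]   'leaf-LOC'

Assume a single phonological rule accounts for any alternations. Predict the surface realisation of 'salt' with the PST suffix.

In [niko] and [nitʃi] the final segment of 'leaf' alternates: [k] ~ [tʃ].
The stem 'house' ([rɔko], [rɔki]) shows [k] unchanged in both environments, so [k] cannot be basic with [tʃ] derived before the LOC suffix.
The underlying segment must be /tʃ/; palato-alveolar /tʃ/ becomes [k] when no front vowel follows, yielding [k] there.
From [lɛtʃi] the stem 'salt' is /lɛtʃ/; when no front vowel follows this yields [lɛko].

[lɛko]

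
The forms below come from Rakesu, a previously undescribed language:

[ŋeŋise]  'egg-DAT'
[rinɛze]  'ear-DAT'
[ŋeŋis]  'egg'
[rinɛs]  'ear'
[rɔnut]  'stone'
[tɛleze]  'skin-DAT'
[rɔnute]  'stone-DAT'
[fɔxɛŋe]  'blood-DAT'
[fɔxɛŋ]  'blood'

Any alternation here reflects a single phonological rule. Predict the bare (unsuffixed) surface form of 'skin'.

[tɛles]

The stem for 'ear' ends in [s] in [rinɛs] but [z] in [rinɛze].
But 'egg' keeps [s] in both environments ([ŋeŋis], [ŋeŋise]), so there is no rule changing /s/ to [z] before the DAT suffix.
The alternation reflects word-final obstruent devoicing: voiced obstruents become voiceless word-finally. /z/ is underlying.
The one attested form of 'skin', [tɛleze], shows underlying /tɛlez/. Applying the same rule word-finally gives [tɛles].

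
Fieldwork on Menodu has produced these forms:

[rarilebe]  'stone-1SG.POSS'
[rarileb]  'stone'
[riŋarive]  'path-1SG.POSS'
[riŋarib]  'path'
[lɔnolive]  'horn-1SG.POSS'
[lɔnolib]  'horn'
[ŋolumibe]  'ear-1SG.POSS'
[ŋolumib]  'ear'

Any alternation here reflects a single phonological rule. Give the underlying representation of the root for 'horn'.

The stem for 'horn' ends in [v] in [lɔnolive] but [b] in [lɔnolib].
If /b/ were underlying and a rule turned it into [v] before the 1SG.POSS suffix, 'ear' would also alternate; but it has [b] in both [ŋolumibe] and [ŋolumib].
The alternation reflects word-final hardening: voiced fricatives become stops word-finally. /v/ is underlying.

/lɔnoliv/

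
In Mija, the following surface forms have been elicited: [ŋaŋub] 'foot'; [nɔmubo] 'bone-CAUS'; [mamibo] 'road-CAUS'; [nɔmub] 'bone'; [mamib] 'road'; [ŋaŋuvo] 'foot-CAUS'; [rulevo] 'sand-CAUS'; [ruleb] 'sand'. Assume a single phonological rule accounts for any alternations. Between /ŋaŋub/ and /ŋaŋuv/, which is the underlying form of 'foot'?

The root 'foot' surfaces as [ŋaŋuvo] and [ŋaŋub], with a stem-final [v] ~ [b] alternation.
If /b/ were underlying and a rule turned it into [v] before the CAUS suffix, 'bone' would also alternate; but it has [b] in both [nɔmubo] and [nɔmub].
Therefore /v/ is basic and [b] is derived by word-final hardening (voiced fricatives become stops word-finally).

/ŋaŋuv/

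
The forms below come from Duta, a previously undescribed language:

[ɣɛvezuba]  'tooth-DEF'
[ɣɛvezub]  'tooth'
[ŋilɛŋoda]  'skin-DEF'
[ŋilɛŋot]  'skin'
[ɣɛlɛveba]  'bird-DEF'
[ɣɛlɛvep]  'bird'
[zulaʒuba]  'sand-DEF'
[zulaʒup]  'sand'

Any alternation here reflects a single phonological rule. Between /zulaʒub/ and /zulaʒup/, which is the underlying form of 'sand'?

The stem for 'sand' ends in [b] in [zulaʒuba] but [p] in [zulaʒup].
If /b/ were underlying and a rule turned it into [p] in isolation, 'tooth' would also alternate; but it has [b] in both [ɣɛvezuba] and [ɣɛvezub].
Therefore /p/ is basic and [b] is derived by intervocalic voicing (voiceless stops become voiced between vowels).

/zulaʒup/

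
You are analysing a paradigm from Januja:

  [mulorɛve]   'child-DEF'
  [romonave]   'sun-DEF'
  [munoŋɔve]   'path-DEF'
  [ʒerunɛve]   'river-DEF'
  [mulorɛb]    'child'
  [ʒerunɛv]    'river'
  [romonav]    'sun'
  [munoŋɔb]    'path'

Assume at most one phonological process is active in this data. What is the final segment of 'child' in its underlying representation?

In [mulorɛve] and [mulorɛb] the final segment of 'child' alternates: [v] ~ [b].
The stem 'river' ([ʒerunɛve], [ʒerunɛv]) shows [v] unchanged in both environments, so [v] cannot be basic with [b] derived in isolation.
Therefore /b/ is basic and [v] is derived by intervocalic spirantization (voiced stops become fricatives between vowels).

/b/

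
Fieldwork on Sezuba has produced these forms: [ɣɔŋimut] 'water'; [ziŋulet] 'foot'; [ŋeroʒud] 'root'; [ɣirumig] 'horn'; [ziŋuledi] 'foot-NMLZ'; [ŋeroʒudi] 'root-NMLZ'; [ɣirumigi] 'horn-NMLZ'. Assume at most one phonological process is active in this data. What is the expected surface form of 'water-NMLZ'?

[ɣɔŋimudi]

The stem for 'foot' ends in [d] in [ziŋuledi] but [t] in [ziŋulet].
Compare 'root', with invariant [d] in [ŋeroʒudi] and [ŋeroʒud]: an analysis with underlying /d/ and a rule producing [t] in isolation would wrongly predict alternation here too.
The underlying segment must be /t/; voiceless stops become voiced between vowels, yielding [d] there.
From [ɣɔŋimut] the stem 'water' is /ɣɔŋimut/; between vowels this yields [ɣɔŋimudi].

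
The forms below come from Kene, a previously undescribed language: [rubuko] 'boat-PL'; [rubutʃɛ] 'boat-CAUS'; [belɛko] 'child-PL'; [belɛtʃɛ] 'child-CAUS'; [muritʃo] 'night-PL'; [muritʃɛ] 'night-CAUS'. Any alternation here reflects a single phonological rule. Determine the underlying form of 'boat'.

/rubuk/

The root 'boat' surfaces as [rubuko] and [rubutʃɛ], with a stem-final [k] ~ [tʃ] alternation.
If /tʃ/ were underlying and a rule turned it into [k] before the PL suffix, 'night' would also alternate; but it has [tʃ] in both [muritʃo] and [muritʃɛ].
The alternation reflects palatalization before a front vowel: /k/ becomes palato-alveolar [tʃ] before a front vowel. /k/ is underlying.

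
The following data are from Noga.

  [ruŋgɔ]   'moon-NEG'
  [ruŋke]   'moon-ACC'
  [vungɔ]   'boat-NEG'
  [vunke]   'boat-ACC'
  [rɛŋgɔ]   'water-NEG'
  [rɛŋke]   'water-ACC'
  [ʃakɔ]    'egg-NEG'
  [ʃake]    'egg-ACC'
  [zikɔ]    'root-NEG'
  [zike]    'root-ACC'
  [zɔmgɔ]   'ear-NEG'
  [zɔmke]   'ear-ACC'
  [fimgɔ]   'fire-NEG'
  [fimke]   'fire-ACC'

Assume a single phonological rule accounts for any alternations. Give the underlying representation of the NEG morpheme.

The NEG morpheme has two allomorphs, [-gɔ] and [-kɔ].
The ACC suffix, which begins with [k], is invariant after every stem; so [k] is not altered by any rule here.
So the underlying form is /-gɔ/, and voiced stops become voiceless after a vowel.

/-gɔ/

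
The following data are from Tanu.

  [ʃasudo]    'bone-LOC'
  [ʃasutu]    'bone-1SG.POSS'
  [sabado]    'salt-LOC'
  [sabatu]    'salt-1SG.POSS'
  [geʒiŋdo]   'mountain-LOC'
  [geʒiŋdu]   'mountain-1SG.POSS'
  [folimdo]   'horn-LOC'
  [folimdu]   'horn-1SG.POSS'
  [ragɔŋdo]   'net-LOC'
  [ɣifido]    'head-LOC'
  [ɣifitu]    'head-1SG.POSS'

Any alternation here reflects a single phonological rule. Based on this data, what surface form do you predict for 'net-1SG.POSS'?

[ragɔŋdu]

The 1SG.POSS suffix surfaces as [-du] and [-tu], depending on the final segment of the stem.
By contrast the LOC suffix keeps its initial [d] throughout — that segment must be underlying.
The 1SG.POSS suffix is therefore /-tu/ underlyingly, with post-nasal voicing: voiceless stops become voiced after a nasal.
After 'net', which ends in a nasal, the suffix surfaces as [-du], giving [ragɔŋdu].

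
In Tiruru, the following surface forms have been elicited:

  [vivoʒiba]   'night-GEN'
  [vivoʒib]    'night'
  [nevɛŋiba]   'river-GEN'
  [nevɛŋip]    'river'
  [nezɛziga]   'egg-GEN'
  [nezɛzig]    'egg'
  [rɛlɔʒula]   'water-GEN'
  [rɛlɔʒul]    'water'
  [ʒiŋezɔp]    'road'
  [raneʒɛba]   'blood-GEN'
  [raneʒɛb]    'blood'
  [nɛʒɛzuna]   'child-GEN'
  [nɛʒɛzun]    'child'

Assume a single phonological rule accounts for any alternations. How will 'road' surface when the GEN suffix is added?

[ʒiŋezɔba]

'river' shows [b] ~ [p] at the end of the stem ([nevɛŋiba] vs [nevɛŋip]).
The stem 'night' ([vivoʒiba], [vivoʒib]) shows [b] unchanged in both environments, so [b] cannot be basic with [p] derived in isolation.
Therefore /p/ is basic and [b] is derived by intervocalic voicing (voiceless stops become voiced between vowels).
The one attested form of 'road', [ʒiŋezɔp], shows underlying /ʒiŋezɔp/. Applying the same rule between vowels gives [ʒiŋezɔba].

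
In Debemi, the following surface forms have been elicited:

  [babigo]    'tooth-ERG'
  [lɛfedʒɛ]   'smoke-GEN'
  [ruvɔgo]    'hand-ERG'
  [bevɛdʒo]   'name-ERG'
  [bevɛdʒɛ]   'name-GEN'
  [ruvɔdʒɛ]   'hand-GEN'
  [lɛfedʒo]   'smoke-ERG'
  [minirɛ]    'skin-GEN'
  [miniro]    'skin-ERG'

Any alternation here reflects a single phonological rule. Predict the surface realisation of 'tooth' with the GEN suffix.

In [ruvɔdʒɛ] and [ruvɔgo] the final segment of 'hand' alternates: [dʒ] ~ [g].
Compare 'name', with invariant [dʒ] in [bevɛdʒɛ] and [bevɛdʒo]: an analysis with underlying /dʒ/ and a rule producing [g] before the ERG suffix would wrongly predict alternation here too.
So /g/ is underlying, and a rule of palatalization before a front vowel — /g/ becomes palato-alveolar [dʒ] before a front vowel — gives [dʒ].
The one attested form of 'tooth', [babigo], shows underlying /babig/. Applying the same rule before a front vowel gives [babidʒɛ].

[babidʒɛ]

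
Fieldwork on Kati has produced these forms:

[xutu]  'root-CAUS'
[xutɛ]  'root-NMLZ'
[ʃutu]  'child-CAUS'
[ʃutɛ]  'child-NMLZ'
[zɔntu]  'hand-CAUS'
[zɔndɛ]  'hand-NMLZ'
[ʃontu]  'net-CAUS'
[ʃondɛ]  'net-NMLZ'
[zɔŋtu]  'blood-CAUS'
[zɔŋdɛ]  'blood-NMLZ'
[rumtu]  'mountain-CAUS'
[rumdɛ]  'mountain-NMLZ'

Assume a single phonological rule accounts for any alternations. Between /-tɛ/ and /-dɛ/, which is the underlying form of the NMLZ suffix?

/-dɛ/

The NMLZ suffix surfaces as [-dɛ] and [-tɛ], depending on the final segment of the stem.
The CAUS suffix, which begins with [t], is invariant after every stem; so [t] is not altered by any rule here.
So the underlying form is /-dɛ/, and voiced stops become voiceless after a vowel.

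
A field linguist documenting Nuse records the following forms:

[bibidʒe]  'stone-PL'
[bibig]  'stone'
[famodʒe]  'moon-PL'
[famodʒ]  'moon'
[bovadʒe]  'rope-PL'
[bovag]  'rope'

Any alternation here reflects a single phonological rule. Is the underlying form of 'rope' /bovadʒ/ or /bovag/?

/bovag/

The root 'rope' surfaces as [bovadʒe] and [bovag], with a stem-final [dʒ] ~ [g] alternation.
But 'moon' keeps [dʒ] in both environments ([famodʒe], [famodʒ]), so there is no rule changing /dʒ/ to [g] in isolation.
The alternation reflects palatalization before a front vowel: /g/ becomes palato-alveolar [dʒ] before a front vowel. /g/ is underlying.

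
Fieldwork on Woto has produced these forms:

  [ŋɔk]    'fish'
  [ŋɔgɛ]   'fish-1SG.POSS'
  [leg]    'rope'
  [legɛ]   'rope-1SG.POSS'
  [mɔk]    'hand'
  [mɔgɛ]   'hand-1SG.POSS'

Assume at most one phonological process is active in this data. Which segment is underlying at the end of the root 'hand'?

/k/

'hand' shows [k] ~ [g] at the end of the stem ([mɔk] vs [mɔgɛ]).
The stem 'rope' ([leg], [legɛ]) shows [g] unchanged in both environments, so [g] cannot be basic with [k] derived in isolation.
Therefore /k/ is basic and [g] is derived by intervocalic voicing (voiceless stops become voiced between vowels).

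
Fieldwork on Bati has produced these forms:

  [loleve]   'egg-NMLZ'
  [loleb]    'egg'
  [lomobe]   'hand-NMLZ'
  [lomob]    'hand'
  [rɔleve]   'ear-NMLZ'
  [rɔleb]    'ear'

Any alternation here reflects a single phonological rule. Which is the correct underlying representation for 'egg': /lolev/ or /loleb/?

/lolev/

In [loleve] and [loleb] the final segment of 'egg' alternates: [v] ~ [b].
If /b/ were underlying and a rule turned it into [v] before the NMLZ suffix, 'hand' would also alternate; but it has [b] in both [lomobe] and [lomob].
The alternation reflects word-final hardening: voiced fricatives become stops word-finally. /v/ is underlying.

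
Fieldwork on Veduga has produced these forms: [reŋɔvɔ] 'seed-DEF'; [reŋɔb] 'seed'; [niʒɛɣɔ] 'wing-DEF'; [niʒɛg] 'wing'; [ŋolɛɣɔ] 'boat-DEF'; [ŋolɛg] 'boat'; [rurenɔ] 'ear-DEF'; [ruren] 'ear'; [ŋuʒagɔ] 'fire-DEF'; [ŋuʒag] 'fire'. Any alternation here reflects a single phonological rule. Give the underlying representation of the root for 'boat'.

/ŋolɛɣ/

The root 'boat' surfaces as [ŋolɛɣɔ] and [ŋolɛg], with a stem-final [ɣ] ~ [g] alternation.
If /g/ were underlying and a rule turned it into [ɣ] before the DEF suffix, 'fire' would also alternate; but it has [g] in both [ŋuʒagɔ] and [ŋuʒag].
The alternation reflects word-final hardening: voiced fricatives become stops word-finally. /ɣ/ is underlying.
So 'boat' = /ŋolɛɣ/.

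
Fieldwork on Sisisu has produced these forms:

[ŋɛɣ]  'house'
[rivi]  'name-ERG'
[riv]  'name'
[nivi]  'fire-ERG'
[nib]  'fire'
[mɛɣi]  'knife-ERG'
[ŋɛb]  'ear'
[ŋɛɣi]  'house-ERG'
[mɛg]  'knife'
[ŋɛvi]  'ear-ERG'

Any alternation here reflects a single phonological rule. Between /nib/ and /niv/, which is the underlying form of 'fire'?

'fire' shows [b] ~ [v] at the end of the stem ([nib] vs [nivi]).
If /v/ were underlying and a rule turned it into [b] in isolation, 'name' would also alternate; but it has [v] in both [riv] and [rivi].
The alternation reflects intervocalic spirantization: voiced stops become fricatives between vowels. /b/ is underlying.

/nib/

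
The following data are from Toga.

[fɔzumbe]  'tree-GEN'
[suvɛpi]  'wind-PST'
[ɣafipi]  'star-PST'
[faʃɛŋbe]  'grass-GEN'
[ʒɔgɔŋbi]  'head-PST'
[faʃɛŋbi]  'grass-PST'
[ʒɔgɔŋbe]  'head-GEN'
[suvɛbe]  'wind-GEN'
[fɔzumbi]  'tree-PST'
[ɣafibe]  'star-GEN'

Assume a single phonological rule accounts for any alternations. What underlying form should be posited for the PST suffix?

The PST suffix surfaces as [-bi] and [-pi], depending on the final segment of the stem.
The GEN suffix, which begins with [b], is invariant after every stem; so [b] is not altered by any rule here.
So the underlying form is /-pi/, and voiceless stops become voiced after a nasal.

/-pi/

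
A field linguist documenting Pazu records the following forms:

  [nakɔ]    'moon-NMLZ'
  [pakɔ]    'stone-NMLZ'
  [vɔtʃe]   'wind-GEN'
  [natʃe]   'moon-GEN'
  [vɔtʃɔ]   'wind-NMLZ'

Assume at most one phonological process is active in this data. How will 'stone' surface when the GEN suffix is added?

[patʃe]

'moon' shows [k] ~ [tʃ] at the end of the stem ([nakɔ] vs [natʃe]).
Compare 'wind', with invariant [tʃ] in [vɔtʃɔ] and [vɔtʃe]: an analysis with underlying /tʃ/ and a rule producing [k] before the NMLZ suffix would wrongly predict alternation here too.
The underlying segment must be /k/; /k/ becomes palato-alveolar [tʃ] before a front vowel, yielding [tʃ] there.
The one attested form of 'stone', [pakɔ], shows underlying /pak/. Applying the same rule before a front vowel gives [patʃe].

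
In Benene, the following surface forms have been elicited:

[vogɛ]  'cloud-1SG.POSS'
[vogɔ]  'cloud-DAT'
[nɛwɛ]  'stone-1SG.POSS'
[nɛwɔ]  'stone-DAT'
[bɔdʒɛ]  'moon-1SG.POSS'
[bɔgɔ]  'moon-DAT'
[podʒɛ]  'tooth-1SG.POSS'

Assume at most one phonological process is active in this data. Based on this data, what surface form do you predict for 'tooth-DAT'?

[pogɔ]

The root 'moon' surfaces as [bɔdʒɛ] and [bɔgɔ], with a stem-final [dʒ] ~ [g] alternation.
If /g/ were underlying and a rule turned it into [dʒ] before the 1SG.POSS suffix, 'cloud' would also alternate; but it has [g] in both [vogɛ] and [vogɔ].
The underlying segment must be /dʒ/; palato-alveolar /dʒ/ becomes [g] when no front vowel follows, yielding [g] there.
The one attested form of 'tooth', [podʒɛ], shows underlying /podʒ/. Applying the same rule when no front vowel follows gives [pogɔ].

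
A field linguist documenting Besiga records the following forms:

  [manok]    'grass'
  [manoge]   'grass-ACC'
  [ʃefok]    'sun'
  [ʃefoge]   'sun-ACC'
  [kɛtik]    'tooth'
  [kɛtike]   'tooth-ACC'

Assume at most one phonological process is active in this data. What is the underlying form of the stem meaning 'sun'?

/ʃefog/

The root 'sun' surfaces as [ʃefok] and [ʃefoge], with a stem-final [k] ~ [g] alternation.
The stem 'tooth' ([kɛtik], [kɛtike]) shows [k] unchanged in both environments, so [k] cannot be basic with [g] derived before the ACC suffix.
The underlying segment must be /g/; voiced obstruents become voiceless word-finally, yielding [k] there.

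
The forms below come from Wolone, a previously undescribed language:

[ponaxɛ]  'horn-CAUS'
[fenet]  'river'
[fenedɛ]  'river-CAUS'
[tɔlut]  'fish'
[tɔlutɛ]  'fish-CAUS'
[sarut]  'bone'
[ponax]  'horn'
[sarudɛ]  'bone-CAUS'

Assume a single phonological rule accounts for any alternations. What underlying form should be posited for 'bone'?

The stem for 'bone' ends in [d] in [sarudɛ] but [t] in [sarut].
The stem 'fish' ([tɔlutɛ], [tɔlut]) shows [t] unchanged in both environments, so [t] cannot be basic with [d] derived before the CAUS suffix.
The alternation reflects word-final obstruent devoicing: voiced obstruents become voiceless word-finally. /d/ is underlying.
The underlying form of 'bone' is therefore /sarud/.

/sarud/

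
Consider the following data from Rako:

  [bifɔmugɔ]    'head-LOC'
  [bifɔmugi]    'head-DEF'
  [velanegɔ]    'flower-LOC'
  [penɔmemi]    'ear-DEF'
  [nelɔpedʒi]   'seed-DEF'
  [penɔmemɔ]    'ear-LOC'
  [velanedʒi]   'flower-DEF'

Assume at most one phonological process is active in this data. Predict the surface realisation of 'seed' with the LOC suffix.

[nelɔpegɔ]

The stem for 'flower' ends in [dʒ] in [velanedʒi] but [g] in [velanegɔ].
The stem 'head' ([bifɔmugi], [bifɔmugɔ]) shows [g] unchanged in both environments, so [g] cannot be basic with [dʒ] derived before the DEF suffix.
The alternation reflects depalatalization: palato-alveolar /dʒ/ becomes [g] when no front vowel follows. /dʒ/ is underlying.
The one attested form of 'seed', [nelɔpedʒi], shows underlying /nelɔpedʒ/. Applying the same rule when no front vowel follows gives [nelɔpegɔ].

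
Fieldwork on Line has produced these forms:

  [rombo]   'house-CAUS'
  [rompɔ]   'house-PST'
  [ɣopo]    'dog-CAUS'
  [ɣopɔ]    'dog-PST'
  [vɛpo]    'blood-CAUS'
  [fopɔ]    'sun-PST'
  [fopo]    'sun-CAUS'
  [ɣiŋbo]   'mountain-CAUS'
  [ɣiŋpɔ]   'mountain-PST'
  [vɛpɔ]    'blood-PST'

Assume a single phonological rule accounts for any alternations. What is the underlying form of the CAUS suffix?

The CAUS suffix surfaces as [-bo] and [-po], depending on the final segment of the stem.
The PST suffix, which begins with [p], is invariant after every stem; so [p] is not altered by any rule here.
So the underlying form is /-bo/, and voiced stops become voiceless after a vowel.

/-bo/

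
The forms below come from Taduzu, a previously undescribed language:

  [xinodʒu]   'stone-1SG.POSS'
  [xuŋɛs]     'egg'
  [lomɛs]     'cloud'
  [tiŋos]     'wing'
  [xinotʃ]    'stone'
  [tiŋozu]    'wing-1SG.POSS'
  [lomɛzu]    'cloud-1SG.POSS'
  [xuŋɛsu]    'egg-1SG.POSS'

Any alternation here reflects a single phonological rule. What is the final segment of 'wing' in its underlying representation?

/z/

The stem for 'wing' ends in [s] in [tiŋos] but [z] in [tiŋozu].
Compare 'egg', with invariant [s] in [xuŋɛs] and [xuŋɛsu]: an analysis with underlying /s/ and a rule producing [z] before the 1SG.POSS suffix would wrongly predict alternation here too.
The alternation reflects word-final obstruent devoicing: voiced obstruents become voiceless word-finally. /z/ is underlying.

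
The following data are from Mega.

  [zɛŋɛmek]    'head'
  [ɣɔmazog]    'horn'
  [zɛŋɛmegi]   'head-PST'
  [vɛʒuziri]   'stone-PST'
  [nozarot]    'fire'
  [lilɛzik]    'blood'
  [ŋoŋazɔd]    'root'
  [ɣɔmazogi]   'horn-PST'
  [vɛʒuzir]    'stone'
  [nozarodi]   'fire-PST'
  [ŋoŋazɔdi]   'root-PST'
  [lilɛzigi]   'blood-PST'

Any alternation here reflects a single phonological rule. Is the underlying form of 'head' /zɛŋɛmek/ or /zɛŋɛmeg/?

The root 'head' surfaces as [zɛŋɛmegi] and [zɛŋɛmek], with a stem-final [g] ~ [k] alternation.
If /g/ were underlying and a rule turned it into [k] in isolation, 'horn' would also alternate; but it has [g] in both [ɣɔmazogi] and [ɣɔmazog].
The alternation reflects intervocalic voicing: voiceless stops become voiced between vowels. /k/ is underlying.

/zɛŋɛmek/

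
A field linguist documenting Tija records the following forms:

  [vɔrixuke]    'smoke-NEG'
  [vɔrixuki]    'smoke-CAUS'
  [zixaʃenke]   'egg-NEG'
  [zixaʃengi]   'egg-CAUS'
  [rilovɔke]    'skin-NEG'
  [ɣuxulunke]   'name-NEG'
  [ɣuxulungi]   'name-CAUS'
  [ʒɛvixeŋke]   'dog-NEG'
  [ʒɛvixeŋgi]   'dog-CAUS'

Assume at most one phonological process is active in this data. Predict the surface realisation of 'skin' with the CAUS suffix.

[rilovɔki]

The CAUS suffix surfaces as [-gi] and [-ki], depending on the final segment of the stem.
The NEG suffix, which begins with [k], is invariant after every stem; so [k] is not altered by any rule here.
The CAUS suffix is therefore /-gi/ underlyingly, with post-vocalic devoicing: voiced stops become voiceless after a vowel.
After 'skin', which ends in a vowel, the suffix surfaces as [-ki], giving [rilovɔki].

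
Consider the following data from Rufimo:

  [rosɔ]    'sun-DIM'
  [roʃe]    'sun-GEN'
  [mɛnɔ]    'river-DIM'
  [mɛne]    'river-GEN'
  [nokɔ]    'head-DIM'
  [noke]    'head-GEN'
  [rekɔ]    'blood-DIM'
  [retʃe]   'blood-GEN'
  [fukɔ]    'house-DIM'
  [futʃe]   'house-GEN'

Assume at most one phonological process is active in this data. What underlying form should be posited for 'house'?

/futʃ/

The root 'house' surfaces as [fukɔ] and [futʃe], with a stem-final [k] ~ [tʃ] alternation.
The stem 'head' ([nokɔ], [noke]) shows [k] unchanged in both environments, so [k] cannot be basic with [tʃ] derived before the GEN suffix.
Therefore /tʃ/ is basic and [k] is derived by depalatalization (palato-alveolar /tʃ/ and /ʃ/ become [k] and [s] when no front vowel follows).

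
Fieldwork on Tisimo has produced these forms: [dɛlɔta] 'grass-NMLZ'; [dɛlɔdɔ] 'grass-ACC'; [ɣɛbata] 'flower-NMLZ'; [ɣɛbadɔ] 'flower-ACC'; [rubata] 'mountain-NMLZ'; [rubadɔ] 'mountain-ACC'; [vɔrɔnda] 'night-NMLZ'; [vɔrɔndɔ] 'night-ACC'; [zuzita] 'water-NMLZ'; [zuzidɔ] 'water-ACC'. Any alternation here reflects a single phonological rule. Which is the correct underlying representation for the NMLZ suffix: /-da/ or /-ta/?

/-ta/

The NMLZ morpheme has two allomorphs, [-da] and [-ta].
The ACC suffix, which begins with [d], is invariant after every stem; so [d] is not altered by any rule here.
So the underlying form is /-ta/, and voiceless stops become voiced after a nasal.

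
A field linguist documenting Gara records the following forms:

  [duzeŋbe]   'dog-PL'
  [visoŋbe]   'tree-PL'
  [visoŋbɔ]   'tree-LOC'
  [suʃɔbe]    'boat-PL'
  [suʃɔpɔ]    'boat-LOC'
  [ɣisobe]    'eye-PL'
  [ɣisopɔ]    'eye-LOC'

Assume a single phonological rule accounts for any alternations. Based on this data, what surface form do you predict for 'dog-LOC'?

[duzeŋbɔ]

The LOC morpheme has two allomorphs, [-bɔ] and [-pɔ].
The PL suffix, which begins with [b], is invariant after every stem; so [b] is not altered by any rule here.
So the underlying form is /-pɔ/, and voiceless stops become voiced after a nasal.
After 'dog', which ends in a nasal, the suffix surfaces as [-bɔ], giving [duzeŋbɔ].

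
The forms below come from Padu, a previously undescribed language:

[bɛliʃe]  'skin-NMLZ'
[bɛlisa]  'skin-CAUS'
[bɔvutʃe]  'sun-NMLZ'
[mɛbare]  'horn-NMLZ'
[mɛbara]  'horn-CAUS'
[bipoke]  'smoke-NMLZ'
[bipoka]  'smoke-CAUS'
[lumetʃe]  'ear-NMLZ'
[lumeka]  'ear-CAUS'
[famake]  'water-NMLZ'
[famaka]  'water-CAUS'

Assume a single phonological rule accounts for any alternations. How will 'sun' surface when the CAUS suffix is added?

The root 'ear' surfaces as [lumetʃe] and [lumeka], with a stem-final [tʃ] ~ [k] alternation.
Compare 'smoke', with invariant [k] in [bipoke] and [bipoka]: an analysis with underlying /k/ and a rule producing [tʃ] before the NMLZ suffix would wrongly predict alternation here too.
So /tʃ/ is underlying, and a rule of depalatalization — palato-alveolar /tʃ/ and /ʃ/ become [k] and [s] when no front vowel follows — gives [k].
The one attested form of 'sun', [bɔvutʃe], shows underlying /bɔvutʃ/. Applying the same rule when no front vowel follows gives [bɔvuka].

[bɔvuka]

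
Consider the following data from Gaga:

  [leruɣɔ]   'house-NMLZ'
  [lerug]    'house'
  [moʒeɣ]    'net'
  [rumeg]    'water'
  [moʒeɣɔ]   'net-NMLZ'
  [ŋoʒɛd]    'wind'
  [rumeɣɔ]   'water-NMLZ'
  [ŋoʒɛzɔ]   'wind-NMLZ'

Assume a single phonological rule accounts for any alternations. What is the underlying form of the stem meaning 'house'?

/lerug/

In [leruɣɔ] and [lerug] the final segment of 'house' alternates: [ɣ] ~ [g].
But 'net' keeps [ɣ] in both environments ([moʒeɣɔ], [moʒeɣ]), so there is no rule changing /ɣ/ to [g] in isolation.
So /g/ is underlying, and a rule of intervocalic spirantization — voiced stops become fricatives between vowels — gives [ɣ].
So 'house' = /lerug/.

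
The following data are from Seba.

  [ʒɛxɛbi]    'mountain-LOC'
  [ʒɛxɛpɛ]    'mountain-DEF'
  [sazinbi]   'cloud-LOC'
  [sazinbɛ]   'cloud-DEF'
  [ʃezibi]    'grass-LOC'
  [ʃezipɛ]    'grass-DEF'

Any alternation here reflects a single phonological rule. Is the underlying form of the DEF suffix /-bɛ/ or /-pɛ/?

/-pɛ/

The DEF suffix surfaces as [-bɛ] and [-pɛ], depending on the final segment of the stem.
The LOC suffix, which begins with [b], is invariant after every stem; so [b] is not altered by any rule here.
So the underlying form is /-pɛ/, and voiceless stops become voiced after a nasal.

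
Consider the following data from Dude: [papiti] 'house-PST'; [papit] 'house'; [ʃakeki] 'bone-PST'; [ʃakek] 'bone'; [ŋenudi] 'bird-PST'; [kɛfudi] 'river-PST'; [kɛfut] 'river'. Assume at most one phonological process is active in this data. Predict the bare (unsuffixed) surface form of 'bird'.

[ŋenut]

In [kɛfudi] and [kɛfut] the final segment of 'river' alternates: [d] ~ [t].
Compare 'house', with invariant [t] in [papiti] and [papit]: an analysis with underlying /t/ and a rule producing [d] before the PST suffix would wrongly predict alternation here too.
So /d/ is underlying, and a rule of word-final obstruent devoicing — voiced obstruents become voiceless word-finally — gives [t].
From [ŋenudi] the stem 'bird' is /ŋenud/; word-finally this yields [ŋenut].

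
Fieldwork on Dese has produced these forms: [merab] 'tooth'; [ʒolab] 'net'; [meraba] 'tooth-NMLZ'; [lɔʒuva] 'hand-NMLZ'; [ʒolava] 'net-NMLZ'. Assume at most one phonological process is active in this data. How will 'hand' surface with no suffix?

[lɔʒub]

The root 'net' surfaces as [ʒolab] and [ʒolava], with a stem-final [b] ~ [v] alternation.
The stem 'tooth' ([merab], [meraba]) shows [b] unchanged in both environments, so [b] cannot be basic with [v] derived before the NMLZ suffix.
So /v/ is underlying, and a rule of word-final hardening — voiced fricatives become stops word-finally — gives [b].
From [lɔʒuva] the stem 'hand' is /lɔʒuv/; word-finally this yields [lɔʒub].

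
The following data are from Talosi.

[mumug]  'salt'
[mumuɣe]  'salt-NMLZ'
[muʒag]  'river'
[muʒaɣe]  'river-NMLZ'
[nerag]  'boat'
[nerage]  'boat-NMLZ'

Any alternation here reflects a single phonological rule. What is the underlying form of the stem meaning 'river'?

/muʒaɣ/

The stem for 'river' ends in [g] in [muʒag] but [ɣ] in [muʒaɣe].
But 'boat' keeps [g] in both environments ([nerag], [nerage]), so there is no rule changing /g/ to [ɣ] before the NMLZ suffix.
The alternation reflects word-final hardening: voiced fricatives become stops word-finally. /ɣ/ is underlying.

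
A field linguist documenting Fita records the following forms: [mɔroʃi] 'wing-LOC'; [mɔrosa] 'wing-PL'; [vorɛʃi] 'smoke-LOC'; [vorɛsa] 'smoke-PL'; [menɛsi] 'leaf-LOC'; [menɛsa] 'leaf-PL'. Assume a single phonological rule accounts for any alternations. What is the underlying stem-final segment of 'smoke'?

'smoke' shows [ʃ] ~ [s] at the end of the stem ([vorɛʃi] vs [vorɛsa]).
If /s/ were underlying and a rule turned it into [ʃ] before the LOC suffix, 'leaf' would also alternate; but it has [s] in both [menɛsi] and [menɛsa].
So /ʃ/ is underlying, and a rule of depalatalization — palato-alveolar /ʃ/ becomes [s] when no front vowel follows — gives [s].

/ʃ/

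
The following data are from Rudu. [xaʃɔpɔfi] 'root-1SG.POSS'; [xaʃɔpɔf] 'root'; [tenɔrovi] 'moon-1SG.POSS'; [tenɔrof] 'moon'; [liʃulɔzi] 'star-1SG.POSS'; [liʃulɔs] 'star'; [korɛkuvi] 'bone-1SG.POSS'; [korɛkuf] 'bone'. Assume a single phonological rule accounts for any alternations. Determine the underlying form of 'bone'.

/korɛkuv/

The root 'bone' surfaces as [korɛkuvi] and [korɛkuf], with a stem-final [v] ~ [f] alternation.
But 'root' keeps [f] in both environments ([xaʃɔpɔfi], [xaʃɔpɔf]), so there is no rule changing /f/ to [v] before the 1SG.POSS suffix.
The underlying segment must be /v/; voiced obstruents become voiceless word-finally, yielding [f] there.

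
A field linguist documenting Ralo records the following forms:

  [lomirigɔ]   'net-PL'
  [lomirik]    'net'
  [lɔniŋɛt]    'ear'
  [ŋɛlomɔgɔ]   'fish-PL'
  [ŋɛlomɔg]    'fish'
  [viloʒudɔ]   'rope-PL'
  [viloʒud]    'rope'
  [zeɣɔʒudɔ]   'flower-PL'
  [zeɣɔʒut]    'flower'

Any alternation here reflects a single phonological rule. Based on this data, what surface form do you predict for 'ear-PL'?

[lɔniŋɛdɔ]

'flower' shows [d] ~ [t] at the end of the stem ([zeɣɔʒudɔ] vs [zeɣɔʒut]).
Compare 'rope', with invariant [d] in [viloʒudɔ] and [viloʒud]: an analysis with underlying /d/ and a rule producing [t] in isolation would wrongly predict alternation here too.
So /t/ is underlying, and a rule of intervocalic voicing — voiceless stops become voiced between vowels — gives [d].
The one attested form of 'ear', [lɔniŋɛt], shows underlying /lɔniŋɛt/. Applying the same rule between vowels gives [lɔniŋɛdɔ].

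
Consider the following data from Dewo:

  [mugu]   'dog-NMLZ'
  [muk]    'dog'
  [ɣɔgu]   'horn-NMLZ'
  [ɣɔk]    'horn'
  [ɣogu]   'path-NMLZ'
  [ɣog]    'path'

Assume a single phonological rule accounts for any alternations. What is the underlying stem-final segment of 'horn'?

In [ɣɔgu] and [ɣɔk] the final segment of 'horn' alternates: [g] ~ [k].
But 'path' keeps [g] in both environments ([ɣogu], [ɣog]), so there is no rule changing /g/ to [k] in isolation.
So /k/ is underlying, and a rule of intervocalic voicing — voiceless stops become voiced between vowels — gives [g].

/k/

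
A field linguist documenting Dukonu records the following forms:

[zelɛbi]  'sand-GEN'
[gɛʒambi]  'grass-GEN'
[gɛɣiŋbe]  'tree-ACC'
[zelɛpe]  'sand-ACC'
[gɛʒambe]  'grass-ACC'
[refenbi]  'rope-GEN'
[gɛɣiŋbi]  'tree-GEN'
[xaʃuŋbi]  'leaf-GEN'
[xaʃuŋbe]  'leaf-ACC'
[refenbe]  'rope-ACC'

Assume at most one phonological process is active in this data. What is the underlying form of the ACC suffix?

/-pe/

The ACC morpheme has two allomorphs, [-be] and [-pe].
The GEN suffix, which begins with [b], is invariant after every stem; so [b] is not altered by any rule here.
So the underlying form is /-pe/, and voiceless stops become voiced after a nasal.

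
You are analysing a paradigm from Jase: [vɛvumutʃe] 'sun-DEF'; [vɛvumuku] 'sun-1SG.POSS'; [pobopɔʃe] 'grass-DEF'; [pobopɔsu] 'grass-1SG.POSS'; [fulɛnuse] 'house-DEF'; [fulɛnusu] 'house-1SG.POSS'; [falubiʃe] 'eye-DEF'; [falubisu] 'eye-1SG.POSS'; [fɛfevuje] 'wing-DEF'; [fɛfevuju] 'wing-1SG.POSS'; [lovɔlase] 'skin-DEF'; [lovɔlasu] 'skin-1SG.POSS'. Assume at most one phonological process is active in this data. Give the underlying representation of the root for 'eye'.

'eye' shows [ʃ] ~ [s] at the end of the stem ([falubiʃe] vs [falubisu]).
But 'house' keeps [s] in both environments ([fulɛnuse], [fulɛnusu]), so there is no rule changing /s/ to [ʃ] before the DEF suffix.
So /ʃ/ is underlying, and a rule of depalatalization — palato-alveolar /tʃ/ and /ʃ/ become [k] and [s] when no front vowel follows — gives [s].

/falubiʃ/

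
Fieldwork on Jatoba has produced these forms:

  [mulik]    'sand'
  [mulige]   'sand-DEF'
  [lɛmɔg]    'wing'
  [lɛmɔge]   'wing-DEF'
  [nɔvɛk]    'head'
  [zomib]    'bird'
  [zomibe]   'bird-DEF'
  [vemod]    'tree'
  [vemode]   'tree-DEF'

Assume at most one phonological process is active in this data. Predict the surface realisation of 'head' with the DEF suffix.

[nɔvɛge]

The root 'sand' surfaces as [mulik] and [mulige], with a stem-final [k] ~ [g] alternation.
But 'wing' keeps [g] in both environments ([lɛmɔg], [lɛmɔge]), so there is no rule changing /g/ to [k] in isolation.
Therefore /k/ is basic and [g] is derived by intervocalic voicing (voiceless stops become voiced between vowels).
From [nɔvɛk] the stem 'head' is /nɔvɛk/; between vowels this yields [nɔvɛge].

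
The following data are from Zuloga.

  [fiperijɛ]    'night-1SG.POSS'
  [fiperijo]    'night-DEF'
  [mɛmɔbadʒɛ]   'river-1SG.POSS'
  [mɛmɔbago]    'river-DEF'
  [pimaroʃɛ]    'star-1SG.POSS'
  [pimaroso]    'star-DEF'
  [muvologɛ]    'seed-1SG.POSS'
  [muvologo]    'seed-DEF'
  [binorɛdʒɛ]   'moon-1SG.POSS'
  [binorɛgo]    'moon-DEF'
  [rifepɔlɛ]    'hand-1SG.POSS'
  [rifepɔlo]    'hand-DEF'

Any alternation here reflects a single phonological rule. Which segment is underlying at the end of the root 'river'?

/dʒ/

'river' shows [dʒ] ~ [g] at the end of the stem ([mɛmɔbadʒɛ] vs [mɛmɔbago]).
But 'seed' keeps [g] in both environments ([muvologɛ], [muvologo]), so there is no rule changing /g/ to [dʒ] before the 1SG.POSS suffix.
Therefore /dʒ/ is basic and [g] is derived by depalatalization (palato-alveolar /dʒ/ and /ʃ/ become [g] and [s] when no front vowel follows).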